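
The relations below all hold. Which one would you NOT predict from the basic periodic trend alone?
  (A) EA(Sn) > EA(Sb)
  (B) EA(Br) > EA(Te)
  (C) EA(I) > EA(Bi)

(A)

The general trend: electron affinity increases across a period and decreases down a group.
(A) Sn (period 5, group 14) vs Sb (period 5, group 15): the stated order contradicts the simple trend.
(B) Br (period 4, group 17) vs Te (period 5, group 16): the stated order agrees with the simple trend.
(C) I (period 5, group 17) vs Bi (period 6, group 15): the stated order agrees with the simple trend.
The exception is (A): adding an electron to Sb's half-filled 5p³ is unfavourable, so Sn has the more exothermic EA.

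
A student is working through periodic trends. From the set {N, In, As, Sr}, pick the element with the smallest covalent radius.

N

N is in period 2, group 15; As is in period 4, group 15; Sr is in period 5, group 2; In is in period 5, group 13.
Radius decreases left→right (rising Z_eff, same n) and increases top→bottom (higher n).
Here both period and group differ, so the two effects have to be weighed against each other.
As > N: As sits below N in group 15, so the down-group effect alone puts As larger.
In > As: both effects reinforce here, so In is clearly the larger of the two.
Sr > In: both are in period 5; the period trend gives Sr the larger value.
Tabulated atomic radius (pm): N 71, As 121, Sr 185, In 142.
The smallest covalent radius among these belongs to N.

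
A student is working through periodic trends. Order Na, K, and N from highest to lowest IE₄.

Na > N > K

Consider each +3 ion: Na³⁺ is already 2 electrons into the core; K³⁺ is already 2 electrons into the core; N³⁺ still has 2 valence electrons.
Usually core removal costs more than valence removal, but here the competition is close: a tightly held n=2 valence electron can cost more to remove than an n=3 core electron, so the actual values have to decide it.
Approximate IE_4 values (kJ/mol): Na 9543, K 5877, N 7475.
Overall IE_4 order: K < N < Na.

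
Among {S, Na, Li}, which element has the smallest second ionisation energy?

S

After 1 electron has been removed, what remains? S⁺ still has 5 valence electrons; Na⁺ is the bare [Ne] core; Li⁺ is the bare [He] core.
Core electrons are held far more tightly than valence electrons, so Na and Li top the IE_2 order.
The numbers (kJ/mol): S 2252, Na 4562, Li 7298.
Overall IE_2 order: S < Na < Li.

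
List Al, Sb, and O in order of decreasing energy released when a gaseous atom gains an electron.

O > Sb > Al

O is in period 2, group 16; Al is in period 3, group 13; Sb is in period 5, group 15.
Atoms with high Z_eff and room in the valence shell (especially the halogens) have the most exothermic electron affinities.
Here both period and group differ, so the two effects have to be weighed against each other.
Sb > Al: period and group pull opposite ways; the across-period shift dominates (103 vs 42 kJ/mol).
O > Sb: both effects reinforce here, so O is clearly the higher of the two.
Approximate values (kJ/mol): O 141, Al 42, Sb 103.
So from highest to lowest: O > Sb > Al.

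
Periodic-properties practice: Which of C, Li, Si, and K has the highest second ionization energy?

The second ionization energy removes an electron from the +1 ion. For each element: C⁺ still has 3 valence electrons; Li⁺ is the bare [He] core; Si⁺ still has 3 valence electrons; K⁺ is the bare [Ar] core.
Core electrons are held far more tightly than valence electrons, so K and Li top the IE_2 order.
Valence configurations: C⁺ [He]2s²2p¹, Si⁺ [Ne]3s²3p¹.
The numbers (kJ/mol): C 2353, Li 7298, Si 1577, K 3052.
Hence IE_2: Si < C < K < Li.

Li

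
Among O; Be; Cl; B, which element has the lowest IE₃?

The third ionization energy removes an electron from the +2 ion. For each element: O²⁺ still has 4 valence electrons; Be²⁺ is the bare [He] core; Cl²⁺ still has 5 valence electrons; B²⁺ still has 1 valence electron.
Pulling an electron out of a noble-gas core costs far more than removing a remaining valence electron, so Be sits at the high end of IE_3.
Valence configurations: O²⁺ [He]2s²2p², Cl²⁺ [Ne]3s²3p³, B²⁺ [He]2s¹.
Approximate IE_3 values (kJ/mol): O 5300, Be 14849, Cl 3822, B 3660.
Overall IE_3 order: B < Cl < O < Be.

B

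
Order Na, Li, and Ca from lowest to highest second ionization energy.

Consider each +1 ion: Na⁺ is the bare [Ne] core; Li⁺ is the bare [He] core; Ca⁺ still has 1 valence electron.
Pulling an electron out of a noble-gas core costs far more than removing a remaining valence electron, so Na and Li sit at the high end of IE_2.
Tabulated IE_2 (kJ/mol): Na 4562, Li 7298, Ca 1145.
Overall IE_2 order: Ca < Na < Li.

Ca < Na < Li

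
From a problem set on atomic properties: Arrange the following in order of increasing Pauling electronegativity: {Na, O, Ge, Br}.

Na < Ge < Br < O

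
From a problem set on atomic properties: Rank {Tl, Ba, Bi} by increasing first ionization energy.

First ionization energy rises across a period (greater Z_eff holds electrons more tightly) and falls down a group (valence electrons are farther from the nucleus).
All lie in period 6, so first ionization energy increases left to right.
So from lowest to highest: Ba < Tl < Bi.

Ba, Tl, Bi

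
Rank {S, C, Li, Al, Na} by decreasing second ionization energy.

Li > Na > C > S > Al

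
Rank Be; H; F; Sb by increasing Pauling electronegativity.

Atoms toward the upper right of the periodic table pull bonding electrons most strongly.
Here both period and group differ, so the two effects have to be weighed against each other.
Sb > Be: period and group pull opposite ways; the across-period shift dominates (2.05 vs 1.57).
H > Sb: the two effects oppose for this pair; the down-group effect wins (2.20 vs 2.05).
F > H: period and group pull opposite ways; the across-period shift dominates (3.98 vs 2.20).
For reference (Pauling): H 2.20, Be 1.57, F 3.98, Sb 2.05.
So from lowest to highest: Be < Sb < H < F.

Be < Sb < H < F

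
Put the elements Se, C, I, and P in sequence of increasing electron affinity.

P < C < Se < I

Atoms with high Z_eff and room in the valence shell (especially the halogens) have the most exothermic electron affinities.
These sit on a diagonal, where the across-period and down-group effects partly cancel.
C > P: period and group pull opposite ways; the down-group shift dominates (122 vs 72 kJ/mol).
Se > C: period and group pull opposite ways; the across-period shift dominates (195 vs 122 kJ/mol).
I > Se: period and group pull opposite ways; the across-period shift dominates (295 vs 195 kJ/mol).
Tabulated electron affinity (kJ/mol): C 122, P 72, Se 195, I 295.
So from lowest to highest: P < C < Se < I.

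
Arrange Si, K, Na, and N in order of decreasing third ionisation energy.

IE_3 is the cost of taking one more electron from the +2 cation: Si²⁺ still has 2 valence electrons; K²⁺ is already 1 electron into the core; Na²⁺ is already 1 electron into the core; N²⁺ still has 3 valence electrons.
Usually core removal costs more than valence removal, but here the competition is close: a tightly held n=2 valence electron can cost more to remove than an n=3 core electron, so the actual values have to decide it.
Valence configurations: Si²⁺ [Ne]3s², N²⁺ [He]2s²2p¹.
Tabulated IE_3 (kJ/mol): Si 3232, K 4420, Na 6910, N 4578.
Putting it together, IE_3: Si < K < N < Na.

Na > N > K > Si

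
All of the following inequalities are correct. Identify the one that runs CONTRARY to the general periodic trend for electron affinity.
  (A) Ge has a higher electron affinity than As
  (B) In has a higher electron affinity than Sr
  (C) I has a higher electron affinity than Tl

(A)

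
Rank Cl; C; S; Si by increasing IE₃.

The third ionization energy removes an electron from the +2 ion. For each element: Cl²⁺ still has 5 valence electrons; C²⁺ still has 2 valence electrons; S²⁺ still has 4 valence electrons; Si²⁺ still has 2 valence electrons.
All are still removing valence electrons, so compare the +2 ions as you would atoms: IE_3 generally rises across a period (higher Z_eff) and falls down a group (larger shell), subject to the usual subshell exceptions.
Valence configurations: Cl²⁺ [Ne]3s²3p³, C²⁺ [He]2s², S²⁺ [Ne]3s²3p², Si²⁺ [Ne]3s².
The numbers (kJ/mol): Cl 3822, C 4620, S 3357, Si 3232.
Overall IE_3 order: Si < S < Cl < C.

Si, S, Cl, C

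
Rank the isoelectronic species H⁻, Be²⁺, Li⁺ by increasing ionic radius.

All of these have 2 electrons, so size is governed by nuclear charge alone: the more protons, the stronger the pull on the same electron cloud, and the smaller the ion.
Nuclear charges: Be²⁺ (Z=4), Li⁺ (Z=3), H⁻ (Z=1).
Smallest to largest: Be²⁺ < Li⁺ < H⁻.

Be²⁺, Li⁺, H⁻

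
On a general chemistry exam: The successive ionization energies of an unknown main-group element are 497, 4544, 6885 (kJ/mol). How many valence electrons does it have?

1

Look for the largest jump between consecutive ionization energies: IE2/IE1 ≈ 9.1, far larger than any earlier ratio.
That jump marks the point where a core electron is being removed. So the atom has 1 valence electron.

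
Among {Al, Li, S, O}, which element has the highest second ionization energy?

The second ionization energy removes an electron from the +1 ion. For each element: Al⁺ still has 2 valence electrons; Li⁺ is the bare [He] core; S⁺ still has 5 valence electrons; O⁺ still has 5 valence electrons.
Pulling an electron out of a noble-gas core costs far more than removing a remaining valence electron, so Li sits at the high end of IE_2.
Valence configurations: Al⁺ [Ne]3s², S⁺ [Ne]3s²3p³, O⁺ [He]2s²2p³.
The numbers (kJ/mol): Al 1817, Li 7298, S 2252, O 3388.
Hence IE_2: Al < S < O < Li.

Li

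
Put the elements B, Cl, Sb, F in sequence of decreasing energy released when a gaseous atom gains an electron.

B is in period 2, group 13; F is in period 2, group 17; Cl is in period 3, group 17; Sb is in period 5, group 15.
EA tends to increase across a period and decrease down a group, though the pattern is less regular than for IE or radius.
Here both period and group differ, so the two effects have to be weighed against each other.
Sb > B: the two effects oppose for this pair; the across-period effect wins (103 vs 27 kJ/mol).
F > Sb: relative to Sb, both the across-period and down-group shifts push F's electron affinity up.
Cl > F: this pair runs against the simple trend — see the exception note.
Note the exception: Cl has a higher electron affinity than F, contrary to the simple trend — F's small 2p subshell makes the incoming electron feel strong e⁻–e⁻ repulsion, so Cl actually releases more energy on gaining an electron.
Approximate values (kJ/mol): B 27, F 328, Cl 349, Sb 103.
So from highest to lowest: Cl > F > Sb > B.

Cl > F > Sb > B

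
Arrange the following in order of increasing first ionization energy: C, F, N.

C is in period 2, group 14; N is in period 2, group 15; F is in period 2, group 17.
Across a period the outer electron is held more tightly (higher IE₁); down a group it sits in a higher shell, more shielded, and comes off more easily.
All lie in period 2, so first ionization energy increases left to right.
So from lowest to highest: C < N < F.

C < N < F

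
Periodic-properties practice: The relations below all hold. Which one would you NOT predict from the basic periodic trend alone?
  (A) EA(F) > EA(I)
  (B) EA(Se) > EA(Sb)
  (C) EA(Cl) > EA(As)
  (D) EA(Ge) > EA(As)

(D)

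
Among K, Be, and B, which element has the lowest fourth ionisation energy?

Consider each +3 ion: K³⁺ is already 2 electrons into the core; Be³⁺ is already 1 electron into the core; B³⁺ is the bare [He] core.
All of these are removing an electron from a noble-gas core or deeper; the smaller core (lower principal quantum number) is held far more tightly, and within a period the higher nuclear charge binds the same core more tightly.
Tabulated IE_4 (kJ/mol): K 5877, Be 21007, B 25026.
Hence IE_4: K < Be < B.

K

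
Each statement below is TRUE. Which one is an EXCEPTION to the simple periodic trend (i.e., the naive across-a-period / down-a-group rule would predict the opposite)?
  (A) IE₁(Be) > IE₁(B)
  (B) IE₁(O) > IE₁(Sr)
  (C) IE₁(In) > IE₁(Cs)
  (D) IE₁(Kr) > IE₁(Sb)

(A)

The general trend: first ionisation energy increases across a period and decreases down a group.
(A) Be (period 2, group 2) vs B (period 2, group 13): the stated order contradicts the simple trend.
(B) O (period 2, group 16) vs Sr (period 5, group 2): the stated order agrees with the simple trend.
(C) In (period 5, group 13) vs Cs (period 6, group 1): the stated order agrees with the simple trend.
(D) Kr (period 4, group 18) vs Sb (period 5, group 15): the stated order agrees with the simple trend.
The exception is (A): removing B's lone 2p electron is easier than breaking Be's filled 2s².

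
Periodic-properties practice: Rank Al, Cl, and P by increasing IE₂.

Al, P, Cl

The second ionization energy removes an electron from the +1 ion. For each element: Al⁺ still has 2 valence electrons; Cl⁺ still has 6 valence electrons; P⁺ still has 4 valence electrons.
All are still removing valence electrons, so compare the +1 ions as you would atoms: IE_2 generally rises across a period (higher Z_eff) and falls down a group (larger shell), subject to the usual subshell exceptions.
Valence configurations: Al⁺ [Ne]3s², Cl⁺ [Ne]3s²3p⁴, P⁺ [Ne]3s²3p².
Tabulated IE_2 (kJ/mol): Al 1817, Cl 2298, P 1907.
So the second ionization energies run Al < P < Cl.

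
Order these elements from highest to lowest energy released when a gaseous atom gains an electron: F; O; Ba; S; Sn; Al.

F > S > O > Sn > Al > Ba

Electron affinity generally becomes more exothermic across a period toward the halogens and less exothermic down a group.
Here both period and group differ, so the two effects have to be weighed against each other.
Al > Ba: relative to Ba, both the across-period and down-group shifts push Al's electron affinity up.
Sn > Al: period and group pull opposite ways; the across-period shift dominates (107 vs 42 kJ/mol).
O > Sn: relative to Sn, both the across-period and down-group shifts push O's electron affinity up.
S > O: this pair runs against the simple trend — see the exception note.
F > S: both effects reinforce here, so F is clearly the higher of the two.
Note the exception: S has a higher electron affinity than O, contrary to the simple trend — the compact 2p subshell of O repels the added electron more than S's larger 3p does.
For reference (kJ/mol): O 141, F 328, Al 42, S 200, Sn 107, Ba 14.
So from highest to lowest: F > S > O > Sn > Al > Ba.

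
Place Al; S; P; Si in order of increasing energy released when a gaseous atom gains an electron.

Al < P < Si < S

Al is in period 3, group 13; Si is in period 3, group 14; P is in period 3, group 15; S is in period 3, group 16.
Electron affinity generally becomes more exothermic across a period toward the halogens and less exothermic down a group.
All lie in period 3; the across-period trend (electron affinity increases left to right) applies, with the exception below.
Note the exception: Si has a higher electron affinity than P, contrary to the simple trend — adding an electron to P's half-filled 3p³ is unfavourable, so Si (3p²) has the more exothermic EA.
For reference (kJ/mol): Al 42, Si 134, P 72, S 200.
So from lowest to highest: Al < P < Si < S.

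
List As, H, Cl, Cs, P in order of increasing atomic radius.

H < Cl < P < As < Cs

H is in period 1, group 1; P is in period 3, group 15; Cl is in period 3, group 17; As is in period 4, group 15; Cs is in period 6, group 1.
Radius decreases left→right (rising Z_eff, same n) and increases top→bottom (higher n).
Here both period and group differ, so the two effects have to be weighed against each other.
Cl > H: the two effects oppose for this pair; the down-group effect wins (99 vs 32 pm).
P > Cl: P lies to the left of Cl in period 3, so the across-period effect alone puts P larger.
As > P: As sits below P in group 15, so the down-group effect alone puts As larger.
Cs > As: relative to As, both the across-period and down-group shifts push Cs's atomic radius up.
Tabulated atomic radius (pm): H 32, P 111, Cl 99, As 121, Cs 232.
So from smallest to largest: H < Cl < P < As < Cs.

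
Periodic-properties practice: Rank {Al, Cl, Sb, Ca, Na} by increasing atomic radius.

Atomic radius shrinks across a period as nuclear charge pulls the same shell inward, and grows down a group as new shells are added.
Here both period and group differ, so the two effects have to be weighed against each other.
Al > Cl: both are in period 3; the period trend gives Al the larger value.
Sb > Al: the two effects oppose for this pair; the down-group effect wins (140 vs 126 pm).
Na > Sb: the two effects oppose for this pair; the across-period effect wins (155 vs 140 pm).
Ca > Na: the two effects oppose for this pair; the down-group effect wins (171 vs 155 pm).
Approximate values (pm): Na 155, Al 126, Cl 99, Ca 171, Sb 140.
So from smallest to largest: Cl < Al < Sb < Na < Ca.

Cl < Al < Sb < Na < Ca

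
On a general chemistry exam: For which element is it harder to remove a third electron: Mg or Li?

Li

Consider each +2 ion: Mg²⁺ is the bare [Ne] core; Li²⁺ is already 1 electron into the core.
All of these are removing an electron from a noble-gas core or deeper; the smaller core (lower principal quantum number) is held far more tightly, and within a period the higher nuclear charge binds the same core more tightly.
Approximate IE_3 values (kJ/mol): Mg 7733, Li 11815.
Overall IE_3 order: Mg < Li.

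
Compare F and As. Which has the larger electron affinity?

F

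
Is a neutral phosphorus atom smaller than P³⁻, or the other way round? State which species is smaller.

P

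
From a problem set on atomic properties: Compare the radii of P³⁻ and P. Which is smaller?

P

Forming P³⁻ adds 3 electrons to P. More electron–electron repulsion in the same shell, with unchanged nuclear charge, lets the cloud expand.
An anion is larger than its parent atom: P³⁻ > P.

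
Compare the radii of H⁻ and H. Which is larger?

H⁻

Forming H⁻ adds 1 electron to H. More electron–electron repulsion in the same shell, with unchanged nuclear charge, lets the cloud expand.
An anion is larger than its parent atom: H⁻ > H.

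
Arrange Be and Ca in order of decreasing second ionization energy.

Consider each +1 ion: Be⁺ still has 1 valence electron; Ca⁺ still has 1 valence electron.
All are still removing valence electrons, so compare the +1 ions as you would atoms: IE_2 generally rises across a period (higher Z_eff) and falls down a group (larger shell), subject to the usual subshell exceptions.
Valence configurations: Be⁺ [He]2s¹, Ca⁺ [Ar]4s¹.
The numbers (kJ/mol): Be 1757, Ca 1145.
So the second ionization energies run Ca < Be.

Be > Ca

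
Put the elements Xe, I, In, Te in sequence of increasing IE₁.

In, Te, I, Xe

In is in period 5, group 13; Te is in period 5, group 16; I is in period 5, group 17; Xe is in period 5, group 18.
First ionization energy rises across a period (greater Z_eff holds electrons more tightly) and falls down a group (valence electrons are farther from the nucleus).
All lie in period 5, so first ionization energy increases left to right.
So from lowest to highest: In < Te < I < Xe.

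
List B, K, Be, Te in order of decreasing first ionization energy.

IE₁ increases left→right with effective nuclear charge and decreases top→bottom as the valence shell moves farther out.
Neither a single period nor a single group — weigh both effects.
B > K: both effects reinforce here, so B is clearly the higher of the two.
Te > B: the two effects oppose for this pair; the across-period effect wins (869 vs 801 kJ/mol).
Be > Te: the two effects oppose for this pair; the down-group effect wins (900 vs 869 kJ/mol).
Note the exception: Be has a higher first ionization energy than B, contrary to the simple trend — removing B's lone 2p electron is easier than breaking Be's filled 2s².
Tabulated first ionization energy (kJ/mol): Be 900, B 801, K 419, Te 869.
So from highest to lowest: Be > Te > B > K.

Be > Te > B > K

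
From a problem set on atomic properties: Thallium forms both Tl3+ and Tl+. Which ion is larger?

Both ions have Z = 81 protons, but Tl3+ has lost more electrons, so its remaining electrons feel a larger effective nuclear charge per electron and are pulled in more tightly.
Higher positive charge → smaller ion, so Tl+ > Tl3+.

Tl+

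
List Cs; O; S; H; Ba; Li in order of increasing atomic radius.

H < O < S < Li < Ba < Cs

H is in period 1, group 1; Li is in period 2, group 1; O is in period 2, group 16; S is in period 3, group 16; Cs is in period 6, group 1; Ba is in period 6, group 2.
Moving right in a period, electrons are added to the same shell under a stronger nuclear pull, so atoms get smaller; moving down, a new shell is opened and atoms get larger.
Neither a single period nor a single group — weigh both effects.
O > H: the two effects oppose for this pair; the down-group effect wins (63 vs 32 pm).
S > O: they share group 16; the group trend gives S the larger value.
Li > S: the two effects oppose for this pair; the across-period effect wins (133 vs 103 pm).
Ba > Li: the two effects oppose for this pair; the down-group effect wins (196 vs 133 pm).
Cs > Ba: Cs lies to the left of Ba in period 6, so the across-period effect alone puts Cs larger.
For reference (pm): H 32, Li 133, O 63, S 103, Cs 232, Ba 196.
So from smallest to largest: H < O < S < Li < Ba < Cs.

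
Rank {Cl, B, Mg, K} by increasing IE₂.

After 1 electron has been removed, what remains? Cl⁺ still has 6 valence electrons; B⁺ still has 2 valence electrons; Mg⁺ still has 1 valence electron; K⁺ is the bare [Ar] core.
Core electrons are held far more tightly than valence electrons, so K tops the IE_2 order.
Valence configurations: Cl⁺ [Ne]3s²3p⁴, B⁺ [He]2s², Mg⁺ [Ne]3s¹.
The numbers (kJ/mol): Cl 2298, B 2427, Mg 1451, K 3052.
Putting it together, IE_2: Mg < Cl < B < K.

Mg < Cl < B < K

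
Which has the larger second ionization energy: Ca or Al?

Al

Consider each +1 ion: Ca⁺ still has 1 valence electron; Al⁺ still has 2 valence electrons.
All are still removing valence electrons, so compare the +1 ions as you would atoms: IE_2 generally rises across a period (higher Z_eff) and falls down a group (larger shell), subject to the usual subshell exceptions.
Valence configurations: Ca⁺ [Ar]4s¹, Al⁺ [Ne]3s².
Approximate IE_2 values (kJ/mol): Ca 1145, Al 1817.
So the second ionization energies run Ca < Al.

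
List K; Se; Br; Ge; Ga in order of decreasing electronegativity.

Atoms toward the upper right of the periodic table pull bonding electrons most strongly.
All lie in period 4, so electronegativity increases left to right.
So from highest to lowest: Br > Se > Ge > Ga > K.

Br > Se > Ge > Ga > K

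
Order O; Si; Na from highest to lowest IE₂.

Na, O, Si

IE_2 is the cost of taking one more electron from the +1 cation: O⁺ still has 5 valence electrons; Si⁺ still has 3 valence electrons; Na⁺ is the bare [Ne] core.
Core electrons are held far more tightly than valence electrons, so Na tops the IE_2 order.
Valence configurations: O⁺ [He]2s²2p³, Si⁺ [Ne]3s²3p¹.
Tabulated IE_2 (kJ/mol): O 3388, Si 1577, Na 4562.
Hence IE_2: Si < O < Na.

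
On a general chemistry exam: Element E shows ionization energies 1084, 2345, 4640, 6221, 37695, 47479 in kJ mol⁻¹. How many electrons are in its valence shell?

4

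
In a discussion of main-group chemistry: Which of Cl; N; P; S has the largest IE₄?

The fourth ionization energy removes an electron from the +3 ion. For each element: Cl³⁺ still has 4 valence electrons; N³⁺ still has 2 valence electrons; P³⁺ still has 2 valence electrons; S³⁺ still has 3 valence electrons.
All are still removing valence electrons, so compare the +3 ions as you would atoms: IE_4 generally rises across a period (higher Z_eff) and falls down a group (larger shell), subject to the usual subshell exceptions.
Valence configurations: Cl³⁺ [Ne]3s²3p², N³⁺ [He]2s², P³⁺ [Ne]3s², S³⁺ [Ne]3s²3p¹.
S³⁺ loses a lone 3p electron whereas P³⁺ must break into a filled 3s² pair, so IE_4(P) > IE_4(S) even though S has the higher nuclear charge.
Approximate IE_4 values (kJ/mol): Cl 5159, N 7475, P 4964, S 4556.
Hence IE_4: S < P < Cl < N.

N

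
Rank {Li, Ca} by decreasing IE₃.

Li > Ca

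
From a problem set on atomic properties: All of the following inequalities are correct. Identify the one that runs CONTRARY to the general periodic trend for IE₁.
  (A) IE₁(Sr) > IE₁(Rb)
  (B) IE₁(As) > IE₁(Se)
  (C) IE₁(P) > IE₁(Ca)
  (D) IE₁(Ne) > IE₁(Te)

(B)

The general trend: IE₁ increases across a period and decreases down a group.
(A) Sr (period 5, group 2) vs Rb (period 5, group 1): the stated order agrees with the simple trend.
(B) As (period 4, group 15) vs Se (period 4, group 16): the stated order contradicts the simple trend.
(C) P (period 3, group 15) vs Ca (period 4, group 2): the stated order agrees with the simple trend.
(D) Ne (period 2, group 18) vs Te (period 5, group 16): the stated order agrees with the simple trend.
The exception is (B): Se (4p⁴) ionizes more easily than half-filled As (4p³).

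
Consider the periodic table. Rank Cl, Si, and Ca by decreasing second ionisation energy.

Cl > Si > Ca

Consider each +1 ion: Cl⁺ still has 6 valence electrons; Si⁺ still has 3 valence electrons; Ca⁺ still has 1 valence electron.
All are still removing valence electrons, so compare the +1 ions as you would atoms: IE_2 generally rises across a period (higher Z_eff) and falls down a group (larger shell), subject to the usual subshell exceptions.
Valence configurations: Cl⁺ [Ne]3s²3p⁴, Si⁺ [Ne]3s²3p¹, Ca⁺ [Ar]4s¹.
Tabulated IE_2 (kJ/mol): Cl 2298, Si 1577, Ca 1145.
Hence IE_2: Ca < Si < Cl.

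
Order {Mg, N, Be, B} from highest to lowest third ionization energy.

After 2 electrons have been removed, what remains? Mg²⁺ is the bare [Ne] core; N²⁺ still has 3 valence electrons; Be²⁺ is the bare [He] core; B²⁺ still has 1 valence electron.
Pulling an electron out of a noble-gas core costs far more than removing a remaining valence electron, so Mg and Be sit at the high end of IE_3.
Valence configurations: N²⁺ [He]2s²2p¹, B²⁺ [He]2s¹.
Approximate IE_3 values (kJ/mol): Mg 7733, N 4578, Be 14849, B 3660.
Hence IE_3: B < N < Mg < Be.

Be, Mg, N, B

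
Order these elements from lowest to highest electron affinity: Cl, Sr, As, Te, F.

F is in period 2, group 17; Cl is in period 3, group 17; As is in period 4, group 15; Sr is in period 5, group 2; Te is in period 5, group 16.
Atoms with high Z_eff and room in the valence shell (especially the halogens) have the most exothermic electron affinities.
Here both period and group differ, so the two effects have to be weighed against each other.
As > Sr: both effects reinforce here, so As is clearly the higher of the two.
Te > As: the two effects oppose for this pair; the across-period effect wins (190 vs 78 kJ/mol).
F > Te: both effects reinforce here, so F is clearly the higher of the two.
Cl > F: this pair runs against the simple trend — see the exception note.
Note the exception: Cl has a higher electron affinity than F, contrary to the simple trend — F's small 2p subshell makes the incoming electron feel strong e⁻–e⁻ repulsion, so Cl actually releases more energy on gaining an electron.
Approximate values (kJ/mol): F 328, Cl 349, As 78, Sr 5, Te 190.
So from lowest to highest: Sr < As < Te < F < Cl.

Sr < As < Te < F < Cl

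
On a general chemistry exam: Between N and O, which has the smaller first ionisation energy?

Across a period the outer electron is held more tightly (higher IE₁); down a group it sits in a higher shell, more shielded, and comes off more easily.
All lie in period 2; the across-period trend (first ionization energy increases left to right) applies, with the exception below.
Note the exception: N has a higher first ionization energy than O, contrary to the simple trend — pairing an electron in O's 2p⁴ costs repulsion energy, so O ionizes more easily than half-filled N (2p³).
Approximate values (kJ/mol): N 1402, O 1314.
So O has the smaller first ionisation energy (O < N).

O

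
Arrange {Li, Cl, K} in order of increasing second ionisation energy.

IE_2 is the cost of taking one more electron from the +1 cation: Li⁺ is the bare [He] core; Cl⁺ still has 6 valence electrons; K⁺ is the bare [Ar] core.
Core electrons are held far more tightly than valence electrons, so K and Li top the IE_2 order.
The numbers (kJ/mol): Li 7298, Cl 2298, K 3052.
So the second ionization energies run Cl < K < Li.

Cl, K, Li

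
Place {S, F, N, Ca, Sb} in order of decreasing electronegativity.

F > N > S > Sb > Ca

Smaller atoms with higher effective nuclear charge are more electronegative.
Here both period and group differ, so the two effects have to be weighed against each other.
Sb > Ca: period and group pull opposite ways; the across-period shift dominates (2.05 vs 1.00).
S > Sb: both effects reinforce here, so S is clearly the higher of the two.
N > S: the two effects oppose for this pair; the down-group effect wins (3.04 vs 2.58).
F > N: F lies to the right of N in period 2, so the across-period effect alone puts F higher.
Tabulated electronegativity (Pauling): N 3.04, F 3.98, S 2.58, Ca 1.00, Sb 2.05.
So from highest to lowest: F > N > S > Sb > Ca.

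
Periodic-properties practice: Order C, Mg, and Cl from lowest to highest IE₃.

IE_3 is the cost of taking one more electron from the +2 cation: C²⁺ still has 2 valence electrons; Mg²⁺ is the bare [Ne] core; Cl²⁺ still has 5 valence electrons.
Breaking into a closed-shell core is much more expensive than removing a leftover valence electron — Mg has the largest IE_3 here.
Valence configurations: C²⁺ [He]2s², Cl²⁺ [Ne]3s²3p³.
Approximate IE_3 values (kJ/mol): C 4620, Mg 7733, Cl 3822.
Putting it together, IE_3: Cl < C < Mg.

Cl < C < Mg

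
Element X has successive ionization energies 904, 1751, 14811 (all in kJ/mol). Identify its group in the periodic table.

Look for the largest jump between consecutive ionization energies: IE3/IE2 ≈ 8.5, far larger than any earlier ratio.
That jump marks the point where a core electron is being removed. So the atom has 2 valence electrons.
A main-group element with 2 valence electrons is in group 2.

Group 2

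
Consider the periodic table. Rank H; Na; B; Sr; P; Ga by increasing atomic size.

H, B, P, Ga, Na, Sr

Radius decreases left→right (rising Z_eff, same n) and increases top→bottom (higher n).
These span different periods and groups, so the two trends combine.
B > H: the two effects oppose for this pair; the down-group effect wins (85 vs 32 pm).
P > B: period and group pull opposite ways; the down-group shift dominates (111 vs 85 pm).
Ga > P: both effects reinforce here, so Ga is clearly the larger of the two.
Na > Ga: period and group pull opposite ways; the across-period shift dominates (155 vs 124 pm).
Sr > Na: the two effects oppose for this pair; the down-group effect wins (185 vs 155 pm).
Approximate values (pm): H 32, B 85, Na 155, P 111, Ga 124, Sr 185.
So from smallest to largest: H < B < P < Ga < Na < Sr.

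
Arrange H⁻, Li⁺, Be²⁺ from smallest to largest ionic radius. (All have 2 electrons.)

All of these have 2 electrons, so size is governed by nuclear charge alone: the more protons, the stronger the pull on the same electron cloud, and the smaller the ion.
Nuclear charges: Be²⁺ (Z=4), Li⁺ (Z=3), H⁻ (Z=1).
Smallest to largest: Be²⁺ < Li⁺ < H⁻.

Be²⁺ < Li⁺ < H⁻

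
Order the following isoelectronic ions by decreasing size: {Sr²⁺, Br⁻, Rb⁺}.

Br⁻ > Rb⁺ > Sr²⁺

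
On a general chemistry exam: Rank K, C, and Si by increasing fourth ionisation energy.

Si < K < C

After 3 electrons have been removed, what remains? K³⁺ is already 2 electrons into the core; C³⁺ still has 1 valence electron; Si³⁺ still has 1 valence electron.
Usually core removal costs more than valence removal, but here the competition is close: a tightly held n=2 valence electron can cost more to remove than an n=3 core electron, so the actual values have to decide it.
Valence configurations: C³⁺ [He]2s¹, Si³⁺ [Ne]3s¹.
The numbers (kJ/mol): K 5877, C 6223, Si 4356.
So the fourth ionization energies run Si < K < C.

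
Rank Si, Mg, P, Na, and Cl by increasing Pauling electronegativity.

Na < Mg < Si < P < Cl

Smaller atoms with higher effective nuclear charge are more electronegative.
All lie in period 3, so electronegativity increases left to right.
So from lowest to highest: Na < Mg < Si < P < Cl.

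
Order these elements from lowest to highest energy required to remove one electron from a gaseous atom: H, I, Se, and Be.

H is in period 1, group 1; Be is in period 2, group 2; Se is in period 4, group 16; I is in period 5, group 17.
Removing the outermost electron gets harder across a period and easier down a group.
These span different periods and groups, so the two trends combine.
Se > Be: period and group pull opposite ways; the across-period shift dominates (941 vs 900 kJ/mol).
I > Se: period and group pull opposite ways; the across-period shift dominates (1008 vs 941 kJ/mol).
H > I: period and group pull opposite ways; the down-group shift dominates (1312 vs 1008 kJ/mol).
For reference (kJ/mol): H 1312, Be 900, Se 941, I 1008.
So from lowest to highest: Be < Se < I < H.

Be < Se < I < H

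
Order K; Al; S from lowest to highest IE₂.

Consider each +1 ion: K⁺ is the bare [Ar] core; Al⁺ still has 2 valence electrons; S⁺ still has 5 valence electrons.
Pulling an electron out of a noble-gas core costs far more than removing a remaining valence electron, so K sits at the high end of IE_2.
Valence configurations: Al⁺ [Ne]3s², S⁺ [Ne]3s²3p³.
The numbers (kJ/mol): K 3052, Al 1817, S 2252.
Hence IE_2: Al < S < K.

Al < S < K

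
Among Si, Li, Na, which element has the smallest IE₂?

The second ionization energy removes an electron from the +1 ion. For each element: Si⁺ still has 3 valence electrons; Li⁺ is the bare [He] core; Na⁺ is the bare [Ne] core.
Pulling an electron out of a noble-gas core costs far more than removing a remaining valence electron, so Na and Li sit at the high end of IE_2.
Approximate IE_2 values (kJ/mol): Si 1577, Li 7298, Na 4562.
Overall IE_2 order: Si < Na < Li.

Si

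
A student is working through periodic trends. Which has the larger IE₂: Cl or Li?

The second ionization energy removes an electron from the +1 ion. For each element: Cl⁺ still has 6 valence electrons; Li⁺ is the bare [He] core.
Pulling an electron out of a noble-gas core costs far more than removing a remaining valence electron, so Li sits at the high end of IE_2.
The numbers (kJ/mol): Cl 2298, Li 7298.
Overall IE_2 order: Cl < Li.

Li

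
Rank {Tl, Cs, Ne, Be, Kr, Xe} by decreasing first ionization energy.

Ne > Kr > Xe > Be > Tl > Cs

Be is in period 2, group 2; Ne is in period 2, group 18; Kr is in period 4, group 18; Xe is in period 5, group 18; Cs is in period 6, group 1; Tl is in period 6, group 13.
Across a period the outer electron is held more tightly (higher IE₁); down a group it sits in a higher shell, more shielded, and comes off more easily.
Neither a single period nor a single group — weigh both effects.
Tl > Cs: Tl lies to the right of Cs in period 6, so the across-period effect alone puts Tl higher.
Be > Tl: the two effects oppose for this pair; the down-group effect wins (900 vs 589 kJ/mol).
Xe > Be: the two effects oppose for this pair; the across-period effect wins (1170 vs 900 kJ/mol).
Kr > Xe: Kr sits above Xe in group 18, so the down-group effect alone puts Kr higher.
Ne > Kr: Ne sits above Kr in group 18, so the down-group effect alone puts Ne higher.
For reference (kJ/mol): Be 900, Ne 2081, Kr 1351, Xe 1170, Cs 376, Tl 589.
So from highest to lowest: Ne > Kr > Xe > Be > Tl > Cs.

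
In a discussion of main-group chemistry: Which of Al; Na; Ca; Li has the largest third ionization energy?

Li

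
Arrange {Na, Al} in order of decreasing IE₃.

Na, Al

Consider each +2 ion: Na²⁺ is already 1 electron into the core; Al²⁺ still has 1 valence electron.
Core electrons are held far more tightly than valence electrons, so Na tops the IE_3 order.
Tabulated IE_3 (kJ/mol): Na 6910, Al 2745.
So the third ionization energies run Al < Na.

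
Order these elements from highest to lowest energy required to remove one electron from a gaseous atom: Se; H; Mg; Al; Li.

H > Se > Mg > Al > Li

H is in period 1, group 1; Li is in period 2, group 1; Mg is in period 3, group 2; Al is in period 3, group 13; Se is in period 4, group 16.
Removing the outermost electron gets harder across a period and easier down a group.
Here both period and group differ, so the two effects have to be weighed against each other.
Al > Li: the two effects oppose for this pair; the across-period effect wins (578 vs 520 kJ/mol).
Mg > Al: this pair runs against the simple trend — see the exception note.
Se > Mg: the two effects oppose for this pair; the across-period effect wins (941 vs 738 kJ/mol).
H > Se: the two effects oppose for this pair; the down-group effect wins (1312 vs 941 kJ/mol).
Note the exception: Mg has a higher first ionization energy than Al, contrary to the simple trend — Al's single 3p electron is easier to remove than one from Mg's filled 3s².
Tabulated first ionization energy (kJ/mol): H 1312, Li 520, Mg 738, Al 578, Se 941.
So from highest to lowest: H > Se > Mg > Al > Li.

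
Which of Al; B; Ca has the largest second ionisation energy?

B

After 1 electron has been removed, what remains? Al⁺ still has 2 valence electrons; B⁺ still has 2 valence electrons; Ca⁺ still has 1 valence electron.
All are still removing valence electrons, so compare the +1 ions as you would atoms: IE_2 generally rises across a period (higher Z_eff) and falls down a group (larger shell), subject to the usual subshell exceptions.
Valence configurations: Al⁺ [Ne]3s², B⁺ [He]2s², Ca⁺ [Ar]4s¹.
Tabulated IE_2 (kJ/mol): Al 1817, B 2427, Ca 1145.
Hence IE_2: Ca < Al < B.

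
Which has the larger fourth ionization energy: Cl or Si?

Cl

The fourth ionization energy removes an electron from the +3 ion. For each element: Cl³⁺ still has 4 valence electrons; Si³⁺ still has 1 valence electron.
All are still removing valence electrons, so compare the +3 ions as you would atoms: IE_4 generally rises across a period (higher Z_eff) and falls down a group (larger shell), subject to the usual subshell exceptions.
Valence configurations: Cl³⁺ [Ne]3s²3p², Si³⁺ [Ne]3s¹.
Tabulated IE_4 (kJ/mol): Cl 5159, Si 4356.
Hence IE_4: Si < Cl.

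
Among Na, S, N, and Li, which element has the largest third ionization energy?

Consider each +2 ion: Na²⁺ is already 1 electron into the core; S²⁺ still has 4 valence electrons; N²⁺ still has 3 valence electrons; Li²⁺ is already 1 electron into the core.
Breaking into a closed-shell core is much more expensive than removing a leftover valence electron — Na and Li have the largest IE_3 here.
Valence configurations: S²⁺ [Ne]3s²3p², N²⁺ [He]2s²2p¹.
Approximate IE_3 values (kJ/mol): Na 6910, S 3357, N 4578, Li 11815.
Putting it together, IE_3: S < N < Na < Li.

Li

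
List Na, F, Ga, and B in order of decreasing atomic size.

Na > Ga > B > F

B is in period 2, group 13; F is in period 2, group 17; Na is in period 3, group 1; Ga is in period 4, group 13.
Across a period the added protons contract the valence shell; down a group each new principal shell makes the atom larger.
These span different periods and groups, so the two trends combine.
B > F: B lies to the left of F in period 2, so the across-period effect alone puts B larger.
Ga > B: Ga sits below B in group 13, so the down-group effect alone puts Ga larger.
Na > Ga: period and group pull opposite ways; the across-period shift dominates (155 vs 124 pm).
Tabulated atomic radius (pm): B 85, F 64, Na 155, Ga 124.
So from largest to smallest: Na > Ga > B > F.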